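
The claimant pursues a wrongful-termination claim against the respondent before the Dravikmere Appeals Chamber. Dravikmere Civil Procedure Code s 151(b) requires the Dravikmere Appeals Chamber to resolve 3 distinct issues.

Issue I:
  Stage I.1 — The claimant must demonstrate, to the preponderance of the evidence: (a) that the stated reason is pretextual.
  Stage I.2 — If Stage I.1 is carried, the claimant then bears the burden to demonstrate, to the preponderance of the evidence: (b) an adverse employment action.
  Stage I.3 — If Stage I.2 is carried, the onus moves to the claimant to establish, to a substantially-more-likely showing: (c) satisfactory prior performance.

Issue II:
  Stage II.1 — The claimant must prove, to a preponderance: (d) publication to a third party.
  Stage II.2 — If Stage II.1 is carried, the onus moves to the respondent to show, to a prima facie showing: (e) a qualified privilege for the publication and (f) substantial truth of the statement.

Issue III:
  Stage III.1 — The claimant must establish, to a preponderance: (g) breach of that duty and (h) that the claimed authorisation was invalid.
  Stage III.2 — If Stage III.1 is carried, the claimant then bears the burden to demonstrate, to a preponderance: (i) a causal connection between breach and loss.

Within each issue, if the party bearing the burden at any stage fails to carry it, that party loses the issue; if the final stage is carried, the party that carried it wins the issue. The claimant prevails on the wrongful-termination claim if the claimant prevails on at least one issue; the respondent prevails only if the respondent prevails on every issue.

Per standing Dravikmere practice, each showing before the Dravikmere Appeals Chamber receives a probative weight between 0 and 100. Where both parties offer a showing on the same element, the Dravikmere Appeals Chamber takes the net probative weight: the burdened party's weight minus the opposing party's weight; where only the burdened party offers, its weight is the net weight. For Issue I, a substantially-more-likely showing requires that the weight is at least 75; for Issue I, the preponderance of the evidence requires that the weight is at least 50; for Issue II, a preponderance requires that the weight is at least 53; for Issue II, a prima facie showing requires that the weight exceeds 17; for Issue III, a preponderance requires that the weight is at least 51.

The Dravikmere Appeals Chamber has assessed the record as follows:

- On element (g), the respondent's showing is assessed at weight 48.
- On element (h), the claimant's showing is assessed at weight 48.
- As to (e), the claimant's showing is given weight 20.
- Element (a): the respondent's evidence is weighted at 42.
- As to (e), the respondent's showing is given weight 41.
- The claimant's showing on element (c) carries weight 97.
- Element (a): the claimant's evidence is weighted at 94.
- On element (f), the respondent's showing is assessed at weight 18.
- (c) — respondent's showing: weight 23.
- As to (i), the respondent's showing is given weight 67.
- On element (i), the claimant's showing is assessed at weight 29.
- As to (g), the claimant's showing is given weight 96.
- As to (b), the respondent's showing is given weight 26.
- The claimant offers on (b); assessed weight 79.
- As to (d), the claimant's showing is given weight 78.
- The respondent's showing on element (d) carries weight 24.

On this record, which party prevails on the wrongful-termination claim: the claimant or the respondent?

respondent

— Issue I —
At Stage I.1 the claimant must meet the preponderance of the evidence (weight is at least 50): on (a) the weight is 94 less the opposing 42 gives net 52, which does reach 50, so (a) meets the standard.
  Stage I.1 carried; the burden remains with the claimant.
At Stage I.2 the claimant must meet the preponderance of the evidence (weight is at least 50): on (b) the weight is 79 less the opposing 26 gives net 53, which does reach 50, so (b) meets the standard.
  All elements met. The claimant retains the burden for Stage I.3.
At Stage I.3 the claimant must meet a substantially-more-likely showing (weight is at least 75): on (c) the weight is 97 less the opposing 23 gives net 74, which does not reach 75, so (c) does not meet the standard.
  Not every element is met, so the claimant fails to carry Stage I.3.
So the respondent prevails on this issue.
— Issue II —
Stage II.1 (claimant, a preponderance, weight is at least 53): (d) net 78−24=54 ≥ 53 — meets.
  The claimant carries Stage II.1; the respondent now bears the burden.
Stage II.2 (respondent, a prima facie showing, weight exceeds 17): (e) net 41−20=21 > 17 — meets; (f) 18 > 17 — meets.
  All elements met at the final stage.
Every stage carried; the respondent prevails on this issue.
— Issue III —
Stage III.1 (claimant, a preponderance, weight is at least 51): (g) net 96−48=48 < 51 — fails; (h) 48 < 51 — fails.
  The claimant does not carry Stage III.1.
So the respondent prevails on this issue.
Per-issue: Issue I → respondent; Issue II → respondent; Issue III → respondent. The claimant must prevail on at least one issue; overall, the respondent prevails.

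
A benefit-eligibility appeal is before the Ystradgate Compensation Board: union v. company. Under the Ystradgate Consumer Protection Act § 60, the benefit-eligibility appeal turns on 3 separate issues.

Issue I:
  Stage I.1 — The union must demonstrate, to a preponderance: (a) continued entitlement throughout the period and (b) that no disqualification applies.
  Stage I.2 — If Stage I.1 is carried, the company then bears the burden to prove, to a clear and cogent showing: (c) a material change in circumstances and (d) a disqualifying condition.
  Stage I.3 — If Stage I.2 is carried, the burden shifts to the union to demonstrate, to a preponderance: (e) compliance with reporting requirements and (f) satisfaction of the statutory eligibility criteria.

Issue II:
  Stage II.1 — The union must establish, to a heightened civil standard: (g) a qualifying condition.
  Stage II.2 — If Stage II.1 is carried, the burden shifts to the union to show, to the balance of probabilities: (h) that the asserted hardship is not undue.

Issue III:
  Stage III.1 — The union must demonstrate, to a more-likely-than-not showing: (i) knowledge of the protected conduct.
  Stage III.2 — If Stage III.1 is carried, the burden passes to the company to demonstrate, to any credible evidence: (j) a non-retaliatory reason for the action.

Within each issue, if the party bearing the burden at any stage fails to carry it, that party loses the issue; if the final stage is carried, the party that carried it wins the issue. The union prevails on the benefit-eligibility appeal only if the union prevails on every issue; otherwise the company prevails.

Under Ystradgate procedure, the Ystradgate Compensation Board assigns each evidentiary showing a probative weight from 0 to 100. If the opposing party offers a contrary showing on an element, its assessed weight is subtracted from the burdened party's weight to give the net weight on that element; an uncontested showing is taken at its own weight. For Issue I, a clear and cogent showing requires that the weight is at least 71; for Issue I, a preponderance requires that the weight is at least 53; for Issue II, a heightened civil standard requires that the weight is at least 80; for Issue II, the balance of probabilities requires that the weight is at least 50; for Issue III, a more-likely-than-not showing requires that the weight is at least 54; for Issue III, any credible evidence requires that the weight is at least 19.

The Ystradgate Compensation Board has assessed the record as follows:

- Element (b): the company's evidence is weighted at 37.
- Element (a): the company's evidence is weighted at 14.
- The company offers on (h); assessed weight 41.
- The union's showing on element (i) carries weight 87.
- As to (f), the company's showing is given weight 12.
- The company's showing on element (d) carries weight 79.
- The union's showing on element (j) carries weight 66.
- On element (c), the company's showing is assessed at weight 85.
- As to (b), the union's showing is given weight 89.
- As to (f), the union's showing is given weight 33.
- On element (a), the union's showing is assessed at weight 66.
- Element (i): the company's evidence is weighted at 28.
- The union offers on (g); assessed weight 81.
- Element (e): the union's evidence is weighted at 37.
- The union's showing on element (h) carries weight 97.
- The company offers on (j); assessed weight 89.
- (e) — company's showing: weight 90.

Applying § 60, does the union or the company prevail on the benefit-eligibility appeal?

company

— Issue I —
At Stage I.1 the union must meet a preponderance (weight is at least 53): on (a) the weight is 66 less the opposing 14 gives net 52, < 53, so (a) does not meet the standard; on (b) the weight is 89 less the opposing 37 gives net 52, which does not reach 53, so (b) does not meet the standard.
  Stage I.1 not carried; the union fails its burden.
The company prevails on this issue.
— Issue II —
Stage II.1 (union, a heightened civil standard, weight is at least 80): (g) 81 ≥ 80 — meets.
  Stage II.1 is satisfied; the union continues to bear the burden.
Stage II.2 (union, the balance of probabilities, weight is at least 50): (h) net 97−41=56 ≥ 50 — meets.
  Stage II.2 carried; the final stage is satisfied.
All stages carried — the union prevails on this issue.
— Issue III —
Stage III.1 (union, a more-likely-than-not showing, weight is at least 54): (i) net 87−28=59 ≥ 54 — meets.
  All elements met. The burden passes to the company.
Stage III.2 (company, any credible evidence, weight is at least 19): (j) net 89−66=23 ≥ 19 — meets.
  Stage III.2 carried; the final stage is satisfied.
All stages carried — the company prevails on this issue.
Per-issue: Issue I → company; Issue II → union; Issue III → company. The union must prevail on every issue; overall, the company prevails.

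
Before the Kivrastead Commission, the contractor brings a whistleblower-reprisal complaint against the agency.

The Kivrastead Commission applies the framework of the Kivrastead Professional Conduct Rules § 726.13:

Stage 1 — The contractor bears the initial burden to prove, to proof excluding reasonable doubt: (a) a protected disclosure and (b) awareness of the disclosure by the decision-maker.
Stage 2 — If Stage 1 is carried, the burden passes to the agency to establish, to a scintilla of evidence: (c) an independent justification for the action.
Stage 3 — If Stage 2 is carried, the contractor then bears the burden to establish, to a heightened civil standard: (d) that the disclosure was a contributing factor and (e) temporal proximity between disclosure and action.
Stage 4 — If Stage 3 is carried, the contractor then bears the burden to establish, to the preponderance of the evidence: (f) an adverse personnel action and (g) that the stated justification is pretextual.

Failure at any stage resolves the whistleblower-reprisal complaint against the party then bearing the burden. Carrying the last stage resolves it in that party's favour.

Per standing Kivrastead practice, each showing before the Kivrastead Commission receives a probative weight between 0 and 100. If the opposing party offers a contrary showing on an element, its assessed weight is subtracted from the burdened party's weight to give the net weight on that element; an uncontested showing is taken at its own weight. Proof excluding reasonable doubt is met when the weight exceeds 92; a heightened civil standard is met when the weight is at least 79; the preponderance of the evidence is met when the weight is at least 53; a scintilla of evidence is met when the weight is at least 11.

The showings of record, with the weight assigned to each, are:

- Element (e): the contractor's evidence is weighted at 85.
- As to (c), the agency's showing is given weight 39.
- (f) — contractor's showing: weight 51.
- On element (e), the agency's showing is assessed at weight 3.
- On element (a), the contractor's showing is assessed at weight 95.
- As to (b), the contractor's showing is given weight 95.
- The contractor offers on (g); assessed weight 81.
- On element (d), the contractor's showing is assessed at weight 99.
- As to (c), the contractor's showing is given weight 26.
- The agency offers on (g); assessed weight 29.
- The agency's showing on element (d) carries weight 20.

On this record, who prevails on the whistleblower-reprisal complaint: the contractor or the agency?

agency

Stage 1 (contractor, proof excluding reasonable doubt, weight exceeds 92): (a) 95 > 92 — meets; (b) 95 > 92 — meets.
  The contractor carries Stage 1; the agency now bears the burden.
Stage 2 (agency, a scintilla of evidence, weight is at least 11): (c) net 39−26=13 ≥ 11 — meets.
  Stage 2 is satisfied; the onus moves to the contractor.
Stage 3 (contractor, a heightened civil standard, weight is at least 79): (d) net 99−20=79 ≥ 79 — meets; (e) net 85−3=82 ≥ 79 — meets.
  All elements met. The contractor retains the burden for Stage 4.
Stage 4 (contractor, the preponderance of the evidence, weight is at least 53): (f) 51 < 53 — fails; (g) net 81−29=52 < 53 — fails.
  The contractor does not carry Stage 4.
So the agency prevails.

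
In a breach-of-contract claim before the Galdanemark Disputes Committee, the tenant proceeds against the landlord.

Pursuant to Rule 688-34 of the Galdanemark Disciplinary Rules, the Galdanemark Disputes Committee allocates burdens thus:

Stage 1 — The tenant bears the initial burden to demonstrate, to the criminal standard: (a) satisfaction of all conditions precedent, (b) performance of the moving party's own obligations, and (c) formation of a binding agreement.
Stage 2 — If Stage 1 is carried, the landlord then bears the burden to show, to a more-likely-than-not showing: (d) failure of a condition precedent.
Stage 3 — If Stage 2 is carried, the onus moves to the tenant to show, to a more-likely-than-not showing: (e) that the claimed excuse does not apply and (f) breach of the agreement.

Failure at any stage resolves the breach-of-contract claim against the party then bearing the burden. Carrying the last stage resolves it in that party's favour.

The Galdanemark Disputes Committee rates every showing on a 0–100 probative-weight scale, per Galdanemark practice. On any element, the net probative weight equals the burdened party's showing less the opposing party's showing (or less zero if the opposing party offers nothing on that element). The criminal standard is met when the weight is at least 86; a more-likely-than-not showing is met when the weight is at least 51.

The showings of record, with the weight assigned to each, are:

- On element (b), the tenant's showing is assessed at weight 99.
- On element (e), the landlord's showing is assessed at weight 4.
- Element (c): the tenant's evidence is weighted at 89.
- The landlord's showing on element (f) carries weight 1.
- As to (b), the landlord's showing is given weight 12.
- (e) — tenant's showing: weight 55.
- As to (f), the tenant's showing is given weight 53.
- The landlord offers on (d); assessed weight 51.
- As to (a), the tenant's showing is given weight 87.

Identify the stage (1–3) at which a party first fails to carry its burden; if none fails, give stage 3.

At Stage 1 the tenant must meet the criminal standard (weight is at least 86): on (a) the weight is 87, which does reach 86, so (a) meets the standard; on (b) the weight is 99 less the opposing 12 gives net 87, which does reach 86, so (b) meets the standard; on (c) the weight is 89, ≥ 86, so (c) meets the standard.
  All elements met. The burden passes to the landlord.
At Stage 2 the landlord must meet a more-likely-than-not showing (weight is at least 51): on (d) the weight is 51, ≥ 51, so (d) meets the standard.
  Stage 2 is satisfied; the onus moves to the tenant.
At Stage 3 the tenant must meet a more-likely-than-not showing (weight is at least 51): on (e) the weight is 55 less the opposing 4 gives net 51, which does reach 51, so (e) meets the standard; on (f) the weight is 53 less the opposing 1 gives net 52, which does reach 51, so (f) meets the standard.
  All elements met at the final stage.
All stages carried — the tenant prevails.

stage 3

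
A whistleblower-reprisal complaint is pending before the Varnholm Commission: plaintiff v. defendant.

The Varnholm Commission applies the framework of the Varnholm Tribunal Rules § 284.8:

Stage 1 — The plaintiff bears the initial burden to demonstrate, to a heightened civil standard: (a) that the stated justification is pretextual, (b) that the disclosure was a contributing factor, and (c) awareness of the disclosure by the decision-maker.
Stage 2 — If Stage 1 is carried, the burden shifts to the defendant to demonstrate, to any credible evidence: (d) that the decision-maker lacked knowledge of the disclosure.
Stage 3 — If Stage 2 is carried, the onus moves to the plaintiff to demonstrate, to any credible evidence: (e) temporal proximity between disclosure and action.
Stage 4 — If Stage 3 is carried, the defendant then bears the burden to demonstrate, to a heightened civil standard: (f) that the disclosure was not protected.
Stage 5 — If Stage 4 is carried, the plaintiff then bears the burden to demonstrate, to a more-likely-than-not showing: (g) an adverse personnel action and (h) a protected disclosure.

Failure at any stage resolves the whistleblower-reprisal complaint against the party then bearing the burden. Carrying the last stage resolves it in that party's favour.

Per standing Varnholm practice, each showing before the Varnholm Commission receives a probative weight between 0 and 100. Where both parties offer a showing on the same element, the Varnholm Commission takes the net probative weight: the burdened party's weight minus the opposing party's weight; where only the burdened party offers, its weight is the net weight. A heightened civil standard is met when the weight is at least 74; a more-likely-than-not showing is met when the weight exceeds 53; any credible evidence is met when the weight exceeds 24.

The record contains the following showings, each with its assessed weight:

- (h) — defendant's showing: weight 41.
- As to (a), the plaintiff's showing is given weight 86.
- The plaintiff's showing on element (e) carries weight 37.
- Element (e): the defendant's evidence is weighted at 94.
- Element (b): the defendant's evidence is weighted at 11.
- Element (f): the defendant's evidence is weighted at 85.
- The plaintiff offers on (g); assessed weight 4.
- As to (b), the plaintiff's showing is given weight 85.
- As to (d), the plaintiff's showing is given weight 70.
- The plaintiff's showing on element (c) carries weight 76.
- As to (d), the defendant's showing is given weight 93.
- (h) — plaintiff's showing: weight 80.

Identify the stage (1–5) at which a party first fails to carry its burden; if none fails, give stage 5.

At Stage 1 the plaintiff must meet a heightened civil standard (weight is at least 74): on (a) the weight is 86, which does reach 74, so (a) meets the standard; on (b) the weight is 85 less the opposing 11 gives net 74, ≥ 74, so (b) meets the standard; on (c) the weight is 76, ≥ 74, so (c) meets the standard.
  Stage 1 carried; the burden shifts to the defendant.
At Stage 2 the defendant must meet any credible evidence (weight exceeds 24): on (d) the weight is 93 less the opposing 70 gives net 23, ≤ 24, so (d) does not meet the standard.
  Not every element is met, so the defendant fails to carry Stage 2.
The analysis ends at Stage 2; the plaintiff prevails.

stage 2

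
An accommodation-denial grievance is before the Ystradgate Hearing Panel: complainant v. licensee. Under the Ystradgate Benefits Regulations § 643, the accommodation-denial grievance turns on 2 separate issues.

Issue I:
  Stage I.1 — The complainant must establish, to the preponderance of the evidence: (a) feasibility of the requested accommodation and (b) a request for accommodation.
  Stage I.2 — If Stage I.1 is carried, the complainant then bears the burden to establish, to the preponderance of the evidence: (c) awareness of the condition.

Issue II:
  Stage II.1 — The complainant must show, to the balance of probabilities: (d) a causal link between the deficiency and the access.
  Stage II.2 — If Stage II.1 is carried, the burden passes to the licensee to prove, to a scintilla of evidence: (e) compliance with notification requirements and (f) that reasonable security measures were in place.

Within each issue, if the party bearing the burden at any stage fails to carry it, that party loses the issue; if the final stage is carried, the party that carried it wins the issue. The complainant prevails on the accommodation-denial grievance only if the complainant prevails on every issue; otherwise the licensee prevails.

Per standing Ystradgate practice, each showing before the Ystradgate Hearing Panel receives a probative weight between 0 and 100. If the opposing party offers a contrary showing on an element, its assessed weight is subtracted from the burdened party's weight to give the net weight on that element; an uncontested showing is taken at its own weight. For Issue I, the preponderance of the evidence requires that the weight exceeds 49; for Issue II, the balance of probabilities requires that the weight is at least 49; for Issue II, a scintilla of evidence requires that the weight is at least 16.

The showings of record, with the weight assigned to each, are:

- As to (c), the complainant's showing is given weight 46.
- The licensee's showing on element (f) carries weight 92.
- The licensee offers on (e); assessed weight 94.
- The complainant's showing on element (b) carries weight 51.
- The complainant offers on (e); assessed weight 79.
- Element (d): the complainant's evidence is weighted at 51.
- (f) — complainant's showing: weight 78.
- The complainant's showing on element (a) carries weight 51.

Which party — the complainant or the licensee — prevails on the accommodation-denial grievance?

licensee

— Issue I —
Stage I.1 (complainant, the preponderance of the evidence, weight exceeds 49): (a) 51 > 49 — meets; (b) 51 > 49 — meets.
  All elements met. The complainant retains the burden for Stage I.2.
Stage I.2 (complainant, the preponderance of the evidence, weight exceeds 49): (c) 46 ≤ 49 — fails.
  The complainant does not carry Stage I.2.
The analysis ends at Stage I.2; the licensee prevails on this issue.
— Issue II —
Stage II.1 (complainant, the balance of probabilities, weight is at least 49): (d) 51 ≥ 49 — meets.
  The complainant carries Stage II.1; the licensee now bears the burden.
Stage II.2 (licensee, a scintilla of evidence, weight is at least 16): (e) net 94−79=15 < 16 — fails; (f) net 92−78=14 < 16 — fails.
  The licensee does not carry Stage II.2.
So the complainant prevails on this issue.
Per-issue: Issue I → licensee; Issue II → complainant. The complainant must prevail on every issue; overall, the licensee prevails.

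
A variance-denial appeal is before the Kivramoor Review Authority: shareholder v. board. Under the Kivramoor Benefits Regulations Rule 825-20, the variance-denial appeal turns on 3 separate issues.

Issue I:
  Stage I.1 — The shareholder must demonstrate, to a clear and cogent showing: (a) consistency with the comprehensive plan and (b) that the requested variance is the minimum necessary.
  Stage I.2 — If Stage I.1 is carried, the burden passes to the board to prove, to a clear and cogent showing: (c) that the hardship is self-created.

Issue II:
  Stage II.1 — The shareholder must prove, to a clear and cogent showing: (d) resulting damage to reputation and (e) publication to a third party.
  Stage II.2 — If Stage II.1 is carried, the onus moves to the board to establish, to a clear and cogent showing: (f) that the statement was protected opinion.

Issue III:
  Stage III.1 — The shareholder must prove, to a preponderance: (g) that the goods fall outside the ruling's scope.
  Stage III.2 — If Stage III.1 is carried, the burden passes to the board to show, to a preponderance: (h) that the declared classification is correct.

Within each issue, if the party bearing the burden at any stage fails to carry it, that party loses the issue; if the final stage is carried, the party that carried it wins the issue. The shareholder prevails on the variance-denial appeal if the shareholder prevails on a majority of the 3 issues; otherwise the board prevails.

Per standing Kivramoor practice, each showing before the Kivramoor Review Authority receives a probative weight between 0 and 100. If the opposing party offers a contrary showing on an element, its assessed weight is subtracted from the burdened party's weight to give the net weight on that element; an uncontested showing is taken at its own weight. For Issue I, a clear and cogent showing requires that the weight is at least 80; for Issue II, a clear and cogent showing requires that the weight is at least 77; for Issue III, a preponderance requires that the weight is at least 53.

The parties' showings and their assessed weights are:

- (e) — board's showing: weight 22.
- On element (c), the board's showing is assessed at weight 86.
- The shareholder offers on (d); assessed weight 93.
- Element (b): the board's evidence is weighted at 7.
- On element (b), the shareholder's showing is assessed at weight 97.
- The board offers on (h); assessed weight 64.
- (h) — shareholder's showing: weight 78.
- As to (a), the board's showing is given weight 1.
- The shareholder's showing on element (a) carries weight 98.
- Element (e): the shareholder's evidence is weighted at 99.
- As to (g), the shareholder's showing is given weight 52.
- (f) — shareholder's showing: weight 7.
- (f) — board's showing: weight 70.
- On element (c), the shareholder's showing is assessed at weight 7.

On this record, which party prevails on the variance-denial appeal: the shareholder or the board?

— Issue I —
Stage I.1 (shareholder, a clear and cogent showing, weight is at least 80): (a) net 98−1=97 ≥ 80 — meets; (b) net 97−7=90 ≥ 80 — meets.
  All elements met. The burden passes to the board.
Stage I.2 (board, a clear and cogent showing, weight is at least 80): (c) net 86−7=79 < 80 — fails.
  The board does not carry Stage I.2.
The shareholder prevails on this issue.
— Issue II —
Stage II.1 — burden on shareholder; standard: a clear and cogent showing (weight is at least 77).
    (d): 93 ≥ 77 [met]
    (e): 99 − 22 = 77 ≥ 77 [met]
  Stage II.1 is satisfied; the onus moves to the board.
Stage II.2 — burden on board; standard: a clear and cogent showing (weight is at least 77).
    (f): 70 − 7 = 63 < 77 [not met]
  The board does not carry Stage II.2.
So the shareholder prevails on this issue.
— Issue III —
Stage III.1 — burden on shareholder; standard: a preponderance (weight is at least 53).
    (g): 52 < 53 [not met]
  The shareholder does not carry Stage III.1.
So the board prevails on this issue.
Per-issue: Issue I → shareholder; Issue II → shareholder; Issue III → board. The shareholder must prevail on a majority of issues; overall, the shareholder prevails.

shareholder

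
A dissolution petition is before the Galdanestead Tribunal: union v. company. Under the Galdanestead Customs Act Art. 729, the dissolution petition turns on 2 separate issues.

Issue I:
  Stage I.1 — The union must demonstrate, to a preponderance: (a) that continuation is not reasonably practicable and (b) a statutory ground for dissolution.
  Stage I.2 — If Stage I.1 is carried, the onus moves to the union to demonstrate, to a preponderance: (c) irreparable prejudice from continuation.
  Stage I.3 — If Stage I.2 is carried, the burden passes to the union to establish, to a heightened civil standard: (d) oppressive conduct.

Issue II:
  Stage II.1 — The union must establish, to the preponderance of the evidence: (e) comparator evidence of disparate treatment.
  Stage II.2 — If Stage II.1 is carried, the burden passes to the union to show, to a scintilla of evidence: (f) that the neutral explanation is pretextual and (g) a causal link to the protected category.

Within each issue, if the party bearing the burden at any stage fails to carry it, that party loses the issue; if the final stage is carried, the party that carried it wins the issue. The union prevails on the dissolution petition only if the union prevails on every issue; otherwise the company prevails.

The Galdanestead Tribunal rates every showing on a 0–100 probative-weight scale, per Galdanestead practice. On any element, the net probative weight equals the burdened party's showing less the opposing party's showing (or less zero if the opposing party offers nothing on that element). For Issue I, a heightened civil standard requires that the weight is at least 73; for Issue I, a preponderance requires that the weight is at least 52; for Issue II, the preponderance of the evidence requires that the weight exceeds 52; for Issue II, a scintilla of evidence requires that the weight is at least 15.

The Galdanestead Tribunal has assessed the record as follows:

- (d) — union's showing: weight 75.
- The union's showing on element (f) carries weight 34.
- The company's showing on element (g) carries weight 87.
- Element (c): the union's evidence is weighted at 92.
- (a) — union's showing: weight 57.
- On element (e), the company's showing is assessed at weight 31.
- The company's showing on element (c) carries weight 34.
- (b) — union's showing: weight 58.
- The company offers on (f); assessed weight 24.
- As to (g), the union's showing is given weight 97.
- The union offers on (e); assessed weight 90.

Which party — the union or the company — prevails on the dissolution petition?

company

— Issue I —
At Stage I.1 the union must meet a preponderance (weight is at least 52): on (a) the weight is 57, ≥ 52, so (a) meets the standard; on (b) the weight is 58, which does reach 52, so (b) meets the standard.
  Stage I.1 carried; the burden remains with the union.
At Stage I.2 the union must meet a preponderance (weight is at least 52): on (c) the weight is 92 less the opposing 34 gives net 58, which does reach 52, so (c) meets the standard.
  All elements met. The union retains the burden for Stage I.3.
At Stage I.3 the union must meet a heightened civil standard (weight is at least 73): on (d) the weight is 75, which does reach 73, so (d) meets the standard.
  All elements met at the final stage.
With every stage satisfied, the union prevails on this issue.
— Issue II —
Stage II.1 (union, the preponderance of the evidence, weight exceeds 52): (e) net 90−31=59 > 52 — meets.
  Stage II.1 carried; the burden remains with the union.
Stage II.2 (union, a scintilla of evidence, weight is at least 15): (f) net 34−24=10 < 15 — fails; (g) net 97−87=10 < 15 — fails.
  The union does not carry Stage II.2.
The analysis ends at Stage II.2; the company prevails on this issue.
Per-issue: Issue I → union; Issue II → company. The union must prevail on every issue; overall, the company prevails.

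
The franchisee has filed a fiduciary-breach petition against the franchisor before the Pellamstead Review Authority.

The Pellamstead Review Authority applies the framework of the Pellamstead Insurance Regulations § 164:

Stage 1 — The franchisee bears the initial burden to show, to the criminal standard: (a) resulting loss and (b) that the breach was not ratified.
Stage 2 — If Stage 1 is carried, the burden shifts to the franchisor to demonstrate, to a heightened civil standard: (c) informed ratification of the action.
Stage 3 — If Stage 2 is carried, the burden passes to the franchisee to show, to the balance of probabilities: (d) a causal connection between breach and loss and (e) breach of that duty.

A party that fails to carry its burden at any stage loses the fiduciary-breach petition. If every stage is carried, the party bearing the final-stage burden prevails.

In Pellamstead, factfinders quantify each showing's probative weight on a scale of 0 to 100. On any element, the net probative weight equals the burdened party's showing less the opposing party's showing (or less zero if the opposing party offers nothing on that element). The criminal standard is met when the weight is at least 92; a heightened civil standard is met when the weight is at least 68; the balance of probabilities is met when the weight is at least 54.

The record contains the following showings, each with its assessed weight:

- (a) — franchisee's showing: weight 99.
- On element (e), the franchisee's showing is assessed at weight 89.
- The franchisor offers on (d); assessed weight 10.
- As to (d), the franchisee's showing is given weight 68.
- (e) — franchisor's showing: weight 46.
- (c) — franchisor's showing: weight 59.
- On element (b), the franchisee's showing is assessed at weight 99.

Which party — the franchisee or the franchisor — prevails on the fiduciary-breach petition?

franchisee

At Stage 1 the franchisee must meet the criminal standard (weight is at least 92): on (a) the weight is 99, which does reach 92, so (a) meets the standard; on (b) the weight is 99, which does reach 92, so (b) meets the standard.
  All elements met. The burden passes to the franchisor.
At Stage 2 the franchisor must meet a heightened civil standard (weight is at least 68): on (c) the weight is 59, which does not reach 68, so (c) does not meet the standard.
  Not every element is met, so the franchisor fails to carry Stage 2.
The franchisee prevails.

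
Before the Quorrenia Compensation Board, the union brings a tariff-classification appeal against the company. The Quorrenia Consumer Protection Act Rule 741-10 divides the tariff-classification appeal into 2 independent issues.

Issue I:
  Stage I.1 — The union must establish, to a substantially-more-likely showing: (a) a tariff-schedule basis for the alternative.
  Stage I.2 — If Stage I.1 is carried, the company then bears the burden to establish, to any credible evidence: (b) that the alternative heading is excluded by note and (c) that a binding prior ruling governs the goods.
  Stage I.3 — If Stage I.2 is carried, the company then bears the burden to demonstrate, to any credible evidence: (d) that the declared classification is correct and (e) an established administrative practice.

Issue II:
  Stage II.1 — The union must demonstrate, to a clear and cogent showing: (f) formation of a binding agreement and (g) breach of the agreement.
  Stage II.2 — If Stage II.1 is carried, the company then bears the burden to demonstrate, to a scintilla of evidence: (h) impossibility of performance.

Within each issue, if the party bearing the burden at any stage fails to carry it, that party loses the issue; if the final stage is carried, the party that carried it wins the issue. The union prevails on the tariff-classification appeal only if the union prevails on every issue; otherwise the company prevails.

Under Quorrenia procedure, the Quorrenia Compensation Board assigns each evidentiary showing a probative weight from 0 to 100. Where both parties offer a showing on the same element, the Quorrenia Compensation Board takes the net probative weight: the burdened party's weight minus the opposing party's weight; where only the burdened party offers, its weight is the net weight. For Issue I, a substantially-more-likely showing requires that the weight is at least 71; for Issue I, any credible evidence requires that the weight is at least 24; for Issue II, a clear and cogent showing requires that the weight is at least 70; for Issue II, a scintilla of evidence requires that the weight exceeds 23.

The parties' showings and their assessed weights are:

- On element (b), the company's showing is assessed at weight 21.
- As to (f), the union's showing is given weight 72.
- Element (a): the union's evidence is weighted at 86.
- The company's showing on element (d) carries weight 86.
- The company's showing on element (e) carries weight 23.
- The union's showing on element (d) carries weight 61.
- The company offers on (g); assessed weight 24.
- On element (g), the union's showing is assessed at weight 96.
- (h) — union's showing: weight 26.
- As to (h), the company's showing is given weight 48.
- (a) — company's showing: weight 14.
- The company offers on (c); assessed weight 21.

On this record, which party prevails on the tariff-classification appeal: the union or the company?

union

— Issue I —
At Stage I.1 the union must meet a substantially-more-likely showing (weight is at least 71): on (a) the weight is 86 less the opposing 14 gives net 72, ≥ 71, so (a) meets the standard.
  The union carries Stage I.1; the company now bears the burden.
At Stage I.2 the company must meet any credible evidence (weight is at least 24): on (b) the weight is 21, which does not reach 24, so (b) does not meet the standard; on (c) the weight is 21, which does not reach 24, so (c) does not meet the standard.
  Stage I.2 not carried; the company fails its burden.
The union prevails on this issue.
— Issue II —
At Stage II.1 the union must meet a clear and cogent showing (weight is at least 70): on (f) the weight is 72, which does reach 70, so (f) meets the standard; on (g) the weight is 96 less the opposing 24 gives net 72, which does reach 70, so (g) meets the standard.
  Stage II.1 is satisfied; the onus moves to the company.
At Stage II.2 the company must meet a scintilla of evidence (weight exceeds 23): on (h) the weight is 48 less the opposing 26 gives net 22, which does not exceed 23, so (h) does not meet the standard.
  Stage II.2 not carried; the company fails its burden.
So the union prevails on this issue.
Per-issue: Issue I → union; Issue II → union. The union must prevail on every issue; overall, the union prevails.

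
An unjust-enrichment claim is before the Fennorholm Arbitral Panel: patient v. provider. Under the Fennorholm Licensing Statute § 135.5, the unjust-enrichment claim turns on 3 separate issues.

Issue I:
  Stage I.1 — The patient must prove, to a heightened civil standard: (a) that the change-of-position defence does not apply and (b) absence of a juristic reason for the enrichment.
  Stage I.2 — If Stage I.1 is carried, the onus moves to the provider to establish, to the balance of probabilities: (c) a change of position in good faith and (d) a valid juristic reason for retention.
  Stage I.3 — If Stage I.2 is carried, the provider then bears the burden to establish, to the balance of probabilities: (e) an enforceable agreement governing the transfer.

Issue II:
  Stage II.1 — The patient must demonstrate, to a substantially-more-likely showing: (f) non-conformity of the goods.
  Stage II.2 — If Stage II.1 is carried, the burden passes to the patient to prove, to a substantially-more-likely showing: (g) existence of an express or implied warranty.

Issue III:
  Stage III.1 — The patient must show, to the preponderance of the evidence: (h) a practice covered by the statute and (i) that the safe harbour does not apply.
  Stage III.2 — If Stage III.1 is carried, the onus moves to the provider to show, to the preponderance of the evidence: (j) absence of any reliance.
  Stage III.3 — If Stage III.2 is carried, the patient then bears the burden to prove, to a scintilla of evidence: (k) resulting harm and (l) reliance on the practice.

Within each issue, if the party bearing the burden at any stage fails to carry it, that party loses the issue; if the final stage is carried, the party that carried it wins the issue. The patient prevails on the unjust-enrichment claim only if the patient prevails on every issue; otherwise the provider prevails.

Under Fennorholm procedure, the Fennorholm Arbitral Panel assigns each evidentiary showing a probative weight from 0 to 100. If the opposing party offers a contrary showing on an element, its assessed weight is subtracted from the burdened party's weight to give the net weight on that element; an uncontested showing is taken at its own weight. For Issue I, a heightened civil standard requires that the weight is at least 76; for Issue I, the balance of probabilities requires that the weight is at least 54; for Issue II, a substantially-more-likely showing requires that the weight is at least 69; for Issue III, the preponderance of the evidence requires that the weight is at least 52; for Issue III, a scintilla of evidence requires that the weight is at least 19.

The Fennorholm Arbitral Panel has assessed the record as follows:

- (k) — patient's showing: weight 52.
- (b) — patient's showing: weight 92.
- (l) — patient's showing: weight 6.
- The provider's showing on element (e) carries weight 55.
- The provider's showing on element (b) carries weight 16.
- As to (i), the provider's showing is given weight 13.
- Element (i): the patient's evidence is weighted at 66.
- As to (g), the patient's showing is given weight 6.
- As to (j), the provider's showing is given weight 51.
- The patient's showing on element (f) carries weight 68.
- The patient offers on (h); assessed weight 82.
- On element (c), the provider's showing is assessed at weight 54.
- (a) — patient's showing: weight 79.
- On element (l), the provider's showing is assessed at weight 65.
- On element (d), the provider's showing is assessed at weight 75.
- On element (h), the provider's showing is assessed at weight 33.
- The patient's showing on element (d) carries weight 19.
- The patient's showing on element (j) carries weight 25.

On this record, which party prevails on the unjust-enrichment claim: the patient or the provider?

provider

— Issue I —
Stage I.1 (patient, a heightened civil standard, weight is at least 76): (a) 79 ≥ 76 — meets; (b) net 92−16=76 ≥ 76 — meets.
  The patient carries Stage I.1; the provider now bears the burden.
Stage I.2 (provider, the balance of probabilities, weight is at least 54): (c) 54 ≥ 54 — meets; (d) net 75−19=56 ≥ 54 — meets.
  Stage I.2 is satisfied; the provider continues to bear the burden.
Stage I.3 (provider, the balance of probabilities, weight is at least 54): (e) 55 ≥ 54 — meets.
  The provider carries the last stage.
With every stage satisfied, the provider prevails on this issue.
— Issue II —
Stage II.1 (patient, a substantially-more-likely showing, weight is at least 69): (f) 68 < 69 — fails.
  Not every element is met, so the patient fails to carry Stage II.1.
The analysis ends at Stage II.1; the provider prevails on this issue.
— Issue III —
Stage III.1 — burden on patient; standard: the preponderance of the evidence (weight is at least 52).
    (h): 82 − 33 = 49 < 52 [not met]
    (i): 66 − 13 = 53 ≥ 52 [met]
  The patient does not carry Stage III.1.
So the provider prevails on this issue.
Per-issue: Issue I → provider; Issue II → provider; Issue III → provider. The patient must prevail on every issue; overall, the provider prevails.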